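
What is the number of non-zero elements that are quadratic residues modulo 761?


For prime p, the number of non-zero quadratic residues is (p-1)/2.
= (761-1)/2
= 380

380


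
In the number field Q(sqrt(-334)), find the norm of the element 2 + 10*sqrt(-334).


N(a + b*sqrt(d)) = a^2 - d*b^2
= (2)^2 - (-334)*(10)^2
= 4 + 33400
= 33404

33404


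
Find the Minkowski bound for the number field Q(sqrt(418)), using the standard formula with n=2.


d = 418, d mod 4 = 2, so disc(K) = 4d = 1672; |disc(K)| = 1672
Real quadratic field, so n = 2, s = r2 = 0, r1 = 2
M = (n!/n^n) * (4/pi)^s * sqrt(|disc(K)|) = (2!/2^2) * (4/pi)^0 * sqrt(1672)
= 0.5 * 1.000000 * 40.890097
= 20.4450

20.4450


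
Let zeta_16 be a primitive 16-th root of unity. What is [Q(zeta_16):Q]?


The degree equals Euler's totient phi(16).
16 = 2^4
phi(16) = 8

8


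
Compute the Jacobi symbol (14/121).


Compute (14/121) via quadratic reciprocity:
  pull out 2: (2/121) = +1  (since 121 mod 8 = 1)
  reciprocity: (7/121) -> +(121/7)
  reduce: (2/7)
  pull out 2: (2/7) = +1  (since 7 mod 8 = 7)
  (1/7) = 1
Product of signs = 1

1


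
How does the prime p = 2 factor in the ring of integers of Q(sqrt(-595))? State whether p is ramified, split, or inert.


K = Q(sqrt(-595)). Since d mod 4 = 1, disc(K) = -595.
Check p | disc: -595 mod 2 = 1.
p=2 does not divide disc (d is 1 mod 4). 2 splits iff d = 1 mod 8.
d mod 8 = 5, so (d/2) = -1.
(d/p) = -1, so p is inert: (p) stays prime with e=1, f=2, g=1.
Therefore p is inert.

inert


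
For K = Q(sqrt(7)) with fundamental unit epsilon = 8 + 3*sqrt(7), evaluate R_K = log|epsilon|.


epsilon = 8 + 3*sqrt(7)
= 15.9373
R = ln(15.9373)
= 2.7687

2.7687


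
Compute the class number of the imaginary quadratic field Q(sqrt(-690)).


K = Q(sqrt(-690)). d mod 4 = 2, so D = disc(K) = 4d = -2760
h(K) equals the number of primitive reduced positive-definite forms (a, b, c) = a*x^2 + b*x*y + c*y^2 with b^2 - 4ac = D,
where reduced means |b| <= a <= c, with b >= 0 whenever |b| = a or a = c, and primitive means gcd(a, b, c) = 1.
Reduced forces 3a^2 <= |D| = 2760, so 1 <= a <= 30; b must have the parity of D, and c = (b^2 - D)/(4a) must be an integer >= a.
Enumerate a = 1..30, b in [-a, a]:
  a=1: (1, 0, 690)  [1]
  a=2: (2, 0, 345)  [1]
  a=3: (3, 0, 230)  [1]
  a=4: none
  a=5: (5, 0, 138)  [1]
  a=6: (6, 0, 115)  [1]
  a=7..9: none
  a=10: (10, 0, 69)  [1]
  a=11: (11, -10, 65), (11, 10, 65)  [2]
  a=12: none
  a=13: (13, -10, 55), (13, 10, 55)  [2]
  a=14: none
  a=15: (15, 0, 46)  [1]
  a=16..21: none
  a=22: (22, -12, 33), (22, 12, 33)  [2]
  a=23: (23, 0, 30)  [1]
  a=24..25: none
  a=26: (26, -16, 29), (26, 16, 29)  [2]
  a=27..30: none
Total reduced forms: 1 + 1 + 1 + 1 + 1 + 1 + 2 + 2 + 1 + 2 + 1 + 2 = 16
h = 16

16


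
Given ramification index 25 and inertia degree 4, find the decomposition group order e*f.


|D_P| = e * f
= 25 * 4
= 100

100


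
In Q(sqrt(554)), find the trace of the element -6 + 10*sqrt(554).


Tr(a + b*sqrt(d)) = (a + b*sqrt(d)) + (a - b*sqrt(d)) = 2a
= 2 * (-6)
= -12

-12


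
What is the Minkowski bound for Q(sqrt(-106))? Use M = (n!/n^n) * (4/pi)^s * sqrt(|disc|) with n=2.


d = -106, d mod 4 = 2, so disc(K) = 4d = -424; |disc(K)| = 424
Imaginary quadratic field, so n = 2, s = r2 = 1, r1 = 0
M = (n!/n^n) * (4/pi)^s * sqrt(|disc(K)|) = (2!/2^2) * (4/pi)^1 * sqrt(424)
= 0.5 * 1.273240 * 20.591260
= 13.1088

13.1088


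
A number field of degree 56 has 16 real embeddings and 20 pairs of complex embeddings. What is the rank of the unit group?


By Dirichlet's unit theorem:
rank = r1 + r2 - 1
= 16 + 20 - 1
= 35

35


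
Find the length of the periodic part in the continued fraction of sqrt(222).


Run the CF algorithm for sqrt(222).
a_0 = floor(sqrt(222)) = 14; set m_0=0, q_0=1.
Recurrence: m' = q*a - m,  q' = (d - m'^2)/q,  a' = floor((a_0 + m')/q').
  step 1: m=14, q=26, a=1
  step 2: m=12, q=3, a=8
  step 3: m=12, q=26, a=1
  step 4: m=14, q=1, a=28
a_4 = 2*a_0 = 28, so the period closes here.
sqrt(222) = [14; 1, 8, 1, 28]
Period length = 4

4


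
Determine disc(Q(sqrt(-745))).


For K = Q(sqrt(d)) with d squarefree: disc(K) = d if d = 1 mod 4, and disc(K) = 4d if d = 2 or 3 mod 4.
Here d = -745, and d mod 4 = 3.
d = 3 mod 4, not 1 (O_K = Z[sqrt(d)]), so disc(K) = 4d = 4 * (-745) = -2980

-2980


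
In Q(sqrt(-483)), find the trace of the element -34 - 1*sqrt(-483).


Tr(a + b*sqrt(d)) = (a + b*sqrt(d)) + (a - b*sqrt(d)) = 2a
= 2 * (-34)
= -68

-68


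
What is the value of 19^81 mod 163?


p = 163 is prime and the exponent is (p-1)/2 = 81, so by Euler's criterion 19^81 = (19/163) = +1 or -1 mod 163.
Compute by square-and-multiply:
  81 = 64 + 16 + 1 (binary 1010001)
  Repeated squaring mod 163: 19^1 = 19, 19^2 = 35, 19^4 = 84, 19^8 = 47, 19^16 = 90, 19^32 = 113, 19^64 = 55
  19^81 = 19^64 * 19^16 * 19^1 = 55 * 90 * 19 mod 163
    55 * 90 = 4950 = 60 mod 163
    60 * 19 = 1140 = 162 mod 163
  19^81 = 162 mod 163
Result 162 = p - 1 = -1 mod 163: 19 is a quadratic non-residue mod 163. As a residue in [0, p-1] the value is 162.
19^81 mod 163 = 162

162


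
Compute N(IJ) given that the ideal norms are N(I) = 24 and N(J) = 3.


N(IJ) = N(I) * N(J)
= 24 * 3
= 72

72


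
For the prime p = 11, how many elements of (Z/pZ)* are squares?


For prime p, the number of non-zero quadratic residues is (p-1)/2.
= (11-1)/2
= 5

5


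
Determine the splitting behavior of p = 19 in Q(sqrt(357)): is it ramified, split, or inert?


K = Q(sqrt(357)). Since d mod 4 = 1, disc(K) = 357.
Check p | disc: 357 mod 19 = 15.
p does not divide disc. Compute Legendre symbol (d/p):
15^((19-1)/2) mod 19 = -1
(d/p) = -1, so p is inert: (p) stays prime with e=1, f=2, g=1.
Therefore p is inert.

inert


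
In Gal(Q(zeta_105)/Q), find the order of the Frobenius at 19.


The Frobenius at p in Gal(Q(zeta_n)/Q) = (Z/nZ)* is the class of p, so its order is ord_105(19), the smallest k >= 1 with 19^k = 1 mod 105.
n = 105 = 3 * 5 * 7, phi(105) = 48; the order divides phi(n).
Divisors of 48: 1, 2, 3, 4, 6, 8, 12, 16, 24, 48
Repeated squaring mod 105: 19^1 = 19, 19^2 = 46, 19^4 = 16, 19^8 = 46, 19^16 = 16, 19^32 = 46
Test divisors in increasing order:
  k=1: 19^1 = 19 mod 105
  k=2: 19^2 = 46 mod 105
  k=3: 19^3 = 46 * 19 = 34 mod 105
  k=4: 19^4 = 16 mod 105
  k=6: 19^6 = 16 * 46 = 1 mod 105  <- first divisor giving 1
Order = 6

6


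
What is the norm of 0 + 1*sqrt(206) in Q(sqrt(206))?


N(a + b*sqrt(d)) = a^2 - d*b^2
= (0)^2 - (206)*(1)^2
= 0 - 206
= -206

-206


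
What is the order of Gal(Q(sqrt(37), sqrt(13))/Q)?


The 2 square roots of distinct primes are multiplicatively independent over Q,
so [K:Q] = 2^2 and Gal(K/Q) is isomorphic to (Z/2Z)^2.
|Gal| = 2^2 = 4

4


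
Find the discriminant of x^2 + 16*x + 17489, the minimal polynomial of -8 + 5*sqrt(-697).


The element -8 + 5*sqrt(-697) has minimal polynomial:
x^2 + 16*x + 17489
Discriminant = (16)^2 - 4*(17489)
= 256 - 69956
= -69700

-69700


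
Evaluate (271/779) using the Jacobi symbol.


Compute (271/779) via quadratic reciprocity:
  reciprocity: (271/779) -> -(779/271)
  reduce: (237/271)
  reciprocity: (237/271) -> +(271/237)
  reduce: (34/237)
  pull out 2: (2/237) = -1  (since 237 mod 8 = 5)
  reciprocity: (17/237) -> +(237/17)
  reduce: (16/17)
  pull out 2: (2/17) = +1  (since 17 mod 8 = 1)
  pull out 2: (2/17) = +1  (since 17 mod 8 = 1)
  pull out 2: (2/17) = +1  (since 17 mod 8 = 1)
  pull out 2: (2/17) = +1  (since 17 mod 8 = 1)
  (1/17) = 1
Product of signs = 1

1


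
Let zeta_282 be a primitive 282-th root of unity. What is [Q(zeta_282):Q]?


The degree equals Euler's totient phi(282).
282 = 2 * 3 * 47
phi(282) = 92

92


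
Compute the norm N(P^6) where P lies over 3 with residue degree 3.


N(P^a) = p^(a*f)
= 3^(6*3)
= 3^18
= 387420489

387420489


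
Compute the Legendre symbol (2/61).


p = 61 is prime, so compute (2/61) with the reciprocity algorithm (Jacobi-symbol steps: pull out 2s via (2/n), flip via reciprocity, reduce):
  pull out 2: (2/61) = -1  (since 61 mod 8 = 5)
  (1/61) = 1
Product of signs = -1
(2/61) = -1

-1


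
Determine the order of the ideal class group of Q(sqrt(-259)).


K = Q(sqrt(-259)). d mod 4 = 1, so D = disc(K) = d = -259
h(K) equals the number of primitive reduced positive-definite forms (a, b, c) = a*x^2 + b*x*y + c*y^2 with b^2 - 4ac = D,
where reduced means |b| <= a <= c, with b >= 0 whenever |b| = a or a = c, and primitive means gcd(a, b, c) = 1.
Reduced forces 3a^2 <= |D| = 259, so 1 <= a <= 9; b must have the parity of D, and c = (b^2 - D)/(4a) must be an integer >= a.
Enumerate a = 1..9, b in [-a, a]:
  a=1: (1, 1, 65)  [1]
  a=2..4: none
  a=5: (5, -1, 13), (5, 1, 13)  [2]
  a=6: none
  a=7: (7, 7, 11)  [1]
  a=8..9: none
Total reduced forms: 1 + 2 + 1 = 4
h = 4

4


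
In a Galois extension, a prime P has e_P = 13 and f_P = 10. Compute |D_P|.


|D_P| = e * f
= 13 * 10
= 130

130


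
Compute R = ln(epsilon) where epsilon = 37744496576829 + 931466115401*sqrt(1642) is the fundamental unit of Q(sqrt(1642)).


epsilon = 37744496576829 + 931466115401*sqrt(1642)
= 7.5489e+13
R = ln(7.5489e+13)
= 31.9550

31.9550


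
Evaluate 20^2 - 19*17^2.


x^2 - d*y^2
= 20^2 - 19*17^2
= 400 - 5491
= -5091

-5091


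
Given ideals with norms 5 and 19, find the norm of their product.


N(IJ) = N(I) * N(J)
= 5 * 19
= 95

95


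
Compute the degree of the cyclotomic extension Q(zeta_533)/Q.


The degree equals Euler's totient phi(533).
533 = 13 * 41
phi(533) = 480

480


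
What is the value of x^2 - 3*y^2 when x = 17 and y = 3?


x^2 - d*y^2
= 17^2 - 3*3^2
= 289 - 27
= 262

262


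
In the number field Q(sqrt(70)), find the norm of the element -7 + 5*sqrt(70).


N(a + b*sqrt(d)) = a^2 - d*b^2
= (-7)^2 - (70)*(5)^2
= 49 - 1750
= -1701

-1701


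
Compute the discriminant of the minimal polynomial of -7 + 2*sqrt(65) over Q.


The element -7 + 2*sqrt(65) has minimal polynomial:
x^2 + 14*x - 211
Discriminant = (14)^2 - 4*(-211)
= 196 + 844
= 1040

1040


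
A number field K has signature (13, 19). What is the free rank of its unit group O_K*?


By Dirichlet's unit theorem:
rank = r1 + r2 - 1
= 13 + 19 - 1
= 31

31


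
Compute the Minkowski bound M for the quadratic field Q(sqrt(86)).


d = 86, d mod 4 = 2, so disc(K) = 4d = 344; |disc(K)| = 344
Real quadratic field, so n = 2, s = r2 = 0, r1 = 2
M = (n!/n^n) * (4/pi)^s * sqrt(|disc(K)|) = (2!/2^2) * (4/pi)^0 * sqrt(344)
= 0.5 * 1.000000 * 18.547237
= 9.2736

9.2736


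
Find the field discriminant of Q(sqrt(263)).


For K = Q(sqrt(d)) with d squarefree: disc(K) = d if d = 1 mod 4, and disc(K) = 4d if d = 2 or 3 mod 4.
Here d = 263, and d mod 4 = 3.
d = 3 mod 4, not 1 (O_K = Z[sqrt(d)]), so disc(K) = 4d = 4 * (263) = 1052

1052


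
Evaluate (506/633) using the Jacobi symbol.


Compute (506/633) via quadratic reciprocity:
  pull out 2: (2/633) = +1  (since 633 mod 8 = 1)
  reciprocity: (253/633) -> +(633/253)
  reduce: (127/253)
  reciprocity: (127/253) -> +(253/127)
  reduce: (126/127)
  pull out 2: (2/127) = +1  (since 127 mod 8 = 7)
  reciprocity: (63/127) -> -(127/63)
  reduce: (1/63)
  (1/63) = 1
Product of signs = -1

-1


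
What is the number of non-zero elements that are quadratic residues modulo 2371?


For prime p, the number of non-zero quadratic residues is (p-1)/2.
= (2371-1)/2
= 1185

1185


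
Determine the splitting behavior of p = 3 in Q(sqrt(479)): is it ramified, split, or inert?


K = Q(sqrt(479)). Since d mod 4 = 3, disc(K) = 1916.
Check p | disc: 1916 mod 3 = 2.
p does not divide disc. Compute Legendre symbol (d/p):
2^((3-1)/2) mod 3 = -1
(d/p) = -1, so p is inert: (p) stays prime with e=1, f=2, g=1.
Therefore p is inert.

inert


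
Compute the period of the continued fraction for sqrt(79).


Run the CF algorithm for sqrt(79).
a_0 = floor(sqrt(79)) = 8; set m_0=0, q_0=1.
Recurrence: m' = q*a - m,  q' = (d - m'^2)/q,  a' = floor((a_0 + m')/q').
  step 1: m=8, q=15, a=1
  step 2: m=7, q=2, a=7
  step 3: m=7, q=15, a=1
  step 4: m=8, q=1, a=16
a_4 = 2*a_0 = 16, so the period closes here.
sqrt(79) = [8; 1, 7, 1, 16]
Period length = 4

4


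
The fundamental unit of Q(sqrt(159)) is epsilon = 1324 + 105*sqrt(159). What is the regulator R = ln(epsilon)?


epsilon = 1324 + 105*sqrt(159)
= 2647.9996
R = ln(2647.9996)
= 7.8816

7.8816


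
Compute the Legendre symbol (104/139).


p = 139 is prime, so compute (104/139) with the reciprocity algorithm (Jacobi-symbol steps: pull out 2s via (2/n), flip via reciprocity, reduce):
  pull out 2: (2/139) = -1  (since 139 mod 8 = 3)
  pull out 2: (2/139) = -1  (since 139 mod 8 = 3)
  pull out 2: (2/139) = -1  (since 139 mod 8 = 3)
  reciprocity: (13/139) -> +(139/13)
  reduce: (9/13)
  reciprocity: (9/13) -> +(13/9)
  reduce: (4/9)
  pull out 2: (2/9) = +1  (since 9 mod 8 = 1)
  pull out 2: (2/9) = +1  (since 9 mod 8 = 1)
  (1/9) = 1
Product of signs = -1
(104/139) = -1

-1


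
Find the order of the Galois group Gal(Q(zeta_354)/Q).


|Gal(Q(zeta_354)/Q)| = phi(354)
= 116

116


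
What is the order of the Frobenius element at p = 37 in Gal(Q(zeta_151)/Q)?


The Frobenius at p in Gal(Q(zeta_n)/Q) = (Z/nZ)* is the class of p, so its order is ord_151(37), the smallest k >= 1 with 37^k = 1 mod 151.
n = 151 = 151, phi(151) = 150; the order divides phi(n).
Divisors of 150: 1, 2, 3, 5, 6, 10, 15, 25, 30, 50, 75, 150
Repeated squaring mod 151: 37^1 = 37, 37^2 = 10, 37^4 = 100, 37^8 = 34, 37^16 = 99, 37^32 = 137, 37^64 = 45, 37^128 = 62
Test divisors in increasing order:
  k=1: 37^1 = 37 mod 151
  k=2: 37^2 = 10 mod 151
  k=3: 37^3 = 10 * 37 = 68 mod 151
  k=5: 37^5 = 100 * 37 = 76 mod 151
  k=6: 37^6 = 100 * 10 = 94 mod 151
  k=10: 37^10 = 34 * 10 = 38 mod 151
  k=15: 37^15 = 34 * 100 * 10 * 37 = 19 mod 151
  k=25: 37^25 = 99 * 34 * 37 = 118 mod 151
  k=30: 37^30 = 99 * 34 * 100 * 10 = 59 mod 151
  k=50: 37^50 = 137 * 99 * 10 = 32 mod 151
  k=75: 37^75 = 45 * 34 * 10 * 37 = 1 mod 151  <- first divisor giving 1
Order = 75

75


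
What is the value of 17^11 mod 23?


p = 23 is prime and the exponent is (p-1)/2 = 11, so by Euler's criterion 17^11 = (17/23) = +1 or -1 mod 23.
Compute by square-and-multiply:
  11 = 8 + 2 + 1 (binary 1011)
  Repeated squaring mod 23: 17^1 = 17, 17^2 = 13, 17^4 = 8, 17^8 = 18
  17^11 = 17^8 * 17^2 * 17^1 = 18 * 13 * 17 mod 23
    18 * 13 = 234 = 4 mod 23
    4 * 17 = 68 = 22 mod 23
  17^11 = 22 mod 23
Result 22 = p - 1 = -1 mod 23: 17 is a quadratic non-residue mod 23. As a residue in [0, p-1] the value is 22.
17^11 mod 23 = 22

22


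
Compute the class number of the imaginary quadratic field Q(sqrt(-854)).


K = Q(sqrt(-854)). d mod 4 = 2, so D = disc(K) = 4d = -3416
h(K) equals the number of primitive reduced positive-definite forms (a, b, c) = a*x^2 + b*x*y + c*y^2 with b^2 - 4ac = D,
where reduced means |b| <= a <= c, with b >= 0 whenever |b| = a or a = c, and primitive means gcd(a, b, c) = 1.
Reduced forces 3a^2 <= |D| = 3416, so 1 <= a <= 33; b must have the parity of D, and c = (b^2 - D)/(4a) must be an integer >= a.
Enumerate a = 1..33, b in [-a, a]:
  a=1: (1, 0, 854)  [1]
  a=2: (2, 0, 427)  [1]
  a=3: (3, -2, 285), (3, 2, 285)  [2]
  a=4: none
  a=5: (5, -2, 171), (5, 2, 171)  [2]
  a=6: (6, -4, 143), (6, 4, 143)  [2]
  a=7: (7, 0, 122)  [1]
  a=8: none
  a=9: (9, -2, 95), (9, 2, 95)  [2]
  a=10: (10, -8, 87), (10, 8, 87)  [2]
  a=11: (11, -4, 78), (11, 4, 78)  [2]
  a=12: none
  a=13: (13, -4, 66), (13, 4, 66)  [2]
  a=14: (14, 0, 61)  [1]
  a=15: (15, -8, 58), (15, -2, 57), (15, 2, 57), (15, 8, 58)  [4]
  a=16: none
  a=17: (17, -16, 54), (17, 16, 54)  [2]
  a=18: (18, -16, 51), (18, 16, 51)  [2]
  a=19: (19, -2, 45), (19, 2, 45)  [2]
  a=20: none
  a=21: (21, -14, 43), (21, 14, 43)  [2]
  a=22: (22, -4, 39), (22, 4, 39)  [2]
  a=23..24: none
  a=25: (25, -22, 39), (25, 22, 39)  [2]
  a=26: (26, -4, 33), (26, 4, 33)  [2]
  a=27: (27, -16, 34), (27, 16, 34)  [2]
  a=28: none
  a=29: (29, -8, 30), (29, 8, 30)  [2]
  a=30: (30, -28, 35), (30, 28, 35)  [2]
  a=31: (31, -26, 33), (31, 26, 33)  [2]
  a=32..33: none
Total reduced forms: 1 + 1 + 2 + 2 + 2 + 1 + 2 + 2 + 2 + 2 + 1 + 4 + 2 + 2 + 2 + 2 + 2 + 2 + 2 + 2 + 2 + 2 + 2 = 44
h = 44

44


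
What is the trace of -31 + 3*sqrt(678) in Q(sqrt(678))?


Tr(a + b*sqrt(d)) = (a + b*sqrt(d)) + (a - b*sqrt(d)) = 2a
= 2 * (-31)
= -62

-62


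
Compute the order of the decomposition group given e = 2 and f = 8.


|D_P| = e * f
= 2 * 8
= 16

16


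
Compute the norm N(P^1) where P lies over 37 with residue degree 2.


N(P^a) = p^(a*f)
= 37^(1*2)
= 37^2
= 1369

1369


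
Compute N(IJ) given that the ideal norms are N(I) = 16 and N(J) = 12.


N(IJ) = N(I) * N(J)
= 16 * 12
= 192

192


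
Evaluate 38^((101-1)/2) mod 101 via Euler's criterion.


p = 101 is prime and the exponent is (p-1)/2 = 50, so by Euler's criterion 38^50 = (38/101) = +1 or -1 mod 101.
Compute by square-and-multiply:
  50 = 32 + 16 + 2 (binary 110010)
  Repeated squaring mod 101: 38^1 = 38, 38^2 = 30, 38^4 = 92, 38^8 = 81, 38^16 = 97, 38^32 = 16
  38^50 = 38^32 * 38^16 * 38^2 = 16 * 97 * 30 mod 101
    16 * 97 = 1552 = 37 mod 101
    37 * 30 = 1110 = 100 mod 101
  38^50 = 100 mod 101
Result 100 = p - 1 = -1 mod 101: 38 is a quadratic non-residue mod 101. As a residue in [0, p-1] the value is 100.
38^50 mod 101 = 100

100


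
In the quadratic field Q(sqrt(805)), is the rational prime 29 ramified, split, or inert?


K = Q(sqrt(805)). Since d mod 4 = 1, disc(K) = 805.
Check p | disc: 805 mod 29 = 22.
p does not divide disc. Compute Legendre symbol (d/p):
22^((29-1)/2) mod 29 = 1
(d/p) = 1, so p splits: (p) = P*P' with e=1, f=1, g=2.
Therefore p is split.

split


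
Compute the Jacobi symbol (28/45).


Compute (28/45) via quadratic reciprocity:
  pull out 2: (2/45) = -1  (since 45 mod 8 = 5)
  pull out 2: (2/45) = -1  (since 45 mod 8 = 5)
  reciprocity: (7/45) -> +(45/7)
  reduce: (3/7)
  reciprocity: (3/7) -> -(7/3)
  reduce: (1/3)
  (1/3) = 1
Product of signs = -1

-1


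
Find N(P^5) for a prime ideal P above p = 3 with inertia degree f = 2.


N(P^a) = p^(a*f)
= 3^(5*2)
= 3^10
= 59049

59049


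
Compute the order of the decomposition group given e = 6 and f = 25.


|D_P| = e * f
= 6 * 25
= 150

150


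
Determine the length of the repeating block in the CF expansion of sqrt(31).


Run the CF algorithm for sqrt(31).
a_0 = floor(sqrt(31)) = 5; set m_0=0, q_0=1.
Recurrence: m' = q*a - m,  q' = (d - m'^2)/q,  a' = floor((a_0 + m')/q').
  step 1: m=5, q=6, a=1
  step 2: m=1, q=5, a=1
  step 3: m=4, q=3, a=3
  step 4: m=5, q=2, a=5
  step 5: m=5, q=3, a=3
  step 6: m=4, q=5, a=1
  step 7: m=1, q=6, a=1
  step 8: m=5, q=1, a=10
a_8 = 2*a_0 = 10, so the period closes here.
sqrt(31) = [5; 1, 1, 3, 5, 3, 1, 1, 10]
Period length = 8

8


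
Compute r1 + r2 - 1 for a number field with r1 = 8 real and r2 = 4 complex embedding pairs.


By Dirichlet's unit theorem:
rank = r1 + r2 - 1
= 8 + 4 - 1
= 11

11


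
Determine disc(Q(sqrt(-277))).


For K = Q(sqrt(d)) with d squarefree: disc(K) = d if d = 1 mod 4, and disc(K) = 4d if d = 2 or 3 mod 4.
Here d = -277, and d mod 4 = 3.
d = 3 mod 4, not 1 (O_K = Z[sqrt(d)]), so disc(K) = 4d = 4 * (-277) = -1108

-1108


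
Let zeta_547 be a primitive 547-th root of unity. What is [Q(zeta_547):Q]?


The degree equals Euler's totient phi(547).
547 = 547
phi(547) = 546

546


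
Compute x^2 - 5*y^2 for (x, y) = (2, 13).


x^2 - d*y^2
= 2^2 - 5*13^2
= 4 - 845
= -841

-841


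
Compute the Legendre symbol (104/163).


p = 163 is prime, so compute (104/163) with the reciprocity algorithm (Jacobi-symbol steps: pull out 2s via (2/n), flip via reciprocity, reduce):
  pull out 2: (2/163) = -1  (since 163 mod 8 = 3)
  pull out 2: (2/163) = -1  (since 163 mod 8 = 3)
  pull out 2: (2/163) = -1  (since 163 mod 8 = 3)
  reciprocity: (13/163) -> +(163/13)
  reduce: (7/13)
  reciprocity: (7/13) -> +(13/7)
  reduce: (6/7)
  pull out 2: (2/7) = +1  (since 7 mod 8 = 7)
  reciprocity: (3/7) -> -(7/3)
  reduce: (1/3)
  (1/3) = 1
Product of signs = 1
(104/163) = 1

1


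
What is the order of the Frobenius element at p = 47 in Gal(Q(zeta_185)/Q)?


The Frobenius at p in Gal(Q(zeta_n)/Q) = (Z/nZ)* is the class of p, so its order is ord_185(47), the smallest k >= 1 with 47^k = 1 mod 185.
n = 185 = 5 * 37, phi(185) = 144; the order divides phi(n).
Divisors of 144: 1, 2, 3, 4, 6, 8, 9, 12, 16, 18, 24, 36, 48, 72, 144
Repeated squaring mod 185: 47^1 = 47, 47^2 = 174, 47^4 = 121, 47^8 = 26, 47^16 = 121, 47^32 = 26, 47^64 = 121, 47^128 = 26
Test divisors in increasing order:
  k=1: 47^1 = 47 mod 185
  k=2: 47^2 = 174 mod 185
  k=3: 47^3 = 174 * 47 = 38 mod 185
  k=4: 47^4 = 121 mod 185
  k=6: 47^6 = 121 * 174 = 149 mod 185
  k=8: 47^8 = 26 mod 185
  k=9: 47^9 = 26 * 47 = 112 mod 185
  k=12: 47^12 = 26 * 121 = 1 mod 185  <- first divisor giving 1
Order = 12

12


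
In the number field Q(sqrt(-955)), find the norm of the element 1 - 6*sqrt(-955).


N(a + b*sqrt(d)) = a^2 - d*b^2
= (1)^2 - (-955)*(-6)^2
= 1 + 34380
= 34381

34381


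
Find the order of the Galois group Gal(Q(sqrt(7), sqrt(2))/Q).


The 2 square roots of distinct primes are multiplicatively independent over Q,
so [K:Q] = 2^2 and Gal(K/Q) is isomorphic to (Z/2Z)^2.
|Gal| = 2^2 = 4

4


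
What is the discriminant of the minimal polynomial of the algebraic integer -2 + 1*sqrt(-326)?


The element -2 + 1*sqrt(-326) has minimal polynomial:
x^2 + 4*x + 330
Discriminant = (4)^2 - 4*(330)
= 16 - 1320
= -1304

-1304


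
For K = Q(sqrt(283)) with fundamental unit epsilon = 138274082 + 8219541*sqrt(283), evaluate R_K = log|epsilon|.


epsilon = 138274082 + 8219541*sqrt(283)
= 2.7655e+08
R = ln(2.7655e+08)
= 19.4379

19.4379


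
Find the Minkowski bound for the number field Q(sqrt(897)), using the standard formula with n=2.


d = 897, d mod 4 = 1, so disc(K) = d = 897; |disc(K)| = 897
Real quadratic field, so n = 2, s = r2 = 0, r1 = 2
M = (n!/n^n) * (4/pi)^s * sqrt(|disc(K)|) = (2!/2^2) * (4/pi)^0 * sqrt(897)
= 0.5 * 1.000000 * 29.949958
= 14.9750

14.9750


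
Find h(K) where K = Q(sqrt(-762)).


K = Q(sqrt(-762)). d mod 4 = 2, so D = disc(K) = 4d = -3048
h(K) equals the number of primitive reduced positive-definite forms (a, b, c) = a*x^2 + b*x*y + c*y^2 with b^2 - 4ac = D,
where reduced means |b| <= a <= c, with b >= 0 whenever |b| = a or a = c, and primitive means gcd(a, b, c) = 1.
Reduced forces 3a^2 <= |D| = 3048, so 1 <= a <= 31; b must have the parity of D, and c = (b^2 - D)/(4a) must be an integer >= a.
Enumerate a = 1..31, b in [-a, a]:
  a=1: (1, 0, 762)  [1]
  a=2: (2, 0, 381)  [1]
  a=3: (3, 0, 254)  [1]
  a=4..5: none
  a=6: (6, 0, 127)  [1]
  a=7: (7, -2, 109), (7, 2, 109)  [2]
  a=8..13: none
  a=14: (14, -12, 57), (14, 12, 57)  [2]
  a=15..18: none
  a=19: (19, -12, 42), (19, 12, 42)  [2]
  a=20: none
  a=21: (21, -12, 38), (21, 12, 38)  [2]
  a=22..31: none
Total reduced forms: 1 + 1 + 1 + 1 + 2 + 2 + 2 + 2 = 12
h = 12

12


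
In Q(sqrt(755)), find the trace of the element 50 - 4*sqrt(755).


Tr(a + b*sqrt(d)) = (a + b*sqrt(d)) + (a - b*sqrt(d)) = 2a
= 2 * (50)
= 100

100


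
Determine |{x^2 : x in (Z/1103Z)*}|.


For prime p, the number of non-zero quadratic residues is (p-1)/2.
= (1103-1)/2
= 551

551


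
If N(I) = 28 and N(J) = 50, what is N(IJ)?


N(IJ) = N(I) * N(J)
= 28 * 50
= 1400

1400


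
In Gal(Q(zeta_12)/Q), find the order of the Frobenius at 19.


The Frobenius at p in Gal(Q(zeta_n)/Q) = (Z/nZ)* is the class of p, so its order is ord_12(19), the smallest k >= 1 with 19^k = 1 mod 12.
n = 12 = 2^2 * 3, phi(12) = 4; the order divides phi(n).
Divisors of 4: 1, 2, 4
Repeated squaring mod 12: 19^1 = 7, 19^2 = 1, 19^4 = 1
Test divisors in increasing order:
  k=1: 19^1 = 7 mod 12
  k=2: 19^2 = 1 mod 12  <- first divisor giving 1
Order = 2

2


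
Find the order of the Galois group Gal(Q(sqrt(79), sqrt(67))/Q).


The 2 square roots of distinct primes are multiplicatively independent over Q,
so [K:Q] = 2^2 and Gal(K/Q) is isomorphic to (Z/2Z)^2.
|Gal| = 2^2 = 4

4


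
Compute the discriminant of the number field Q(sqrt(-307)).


For K = Q(sqrt(d)) with d squarefree: disc(K) = d if d = 1 mod 4, and disc(K) = 4d if d = 2 or 3 mod 4.
Here d = -307, and d mod 4 = 1.
d = 1 mod 4 (O_K = Z[(1+sqrt(d))/2]), so disc(K) = d = -307

-307


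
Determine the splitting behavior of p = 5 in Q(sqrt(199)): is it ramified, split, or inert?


K = Q(sqrt(199)). Since d mod 4 = 3, disc(K) = 796.
Check p | disc: 796 mod 5 = 1.
p does not divide disc. Compute Legendre symbol (d/p):
4^((5-1)/2) mod 5 = 1
(d/p) = 1, so p splits: (p) = P*P' with e=1, f=1, g=2.
Therefore p is split.

split


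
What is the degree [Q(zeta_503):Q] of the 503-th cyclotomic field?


The degree equals Euler's totient phi(503).
503 = 503
phi(503) = 502

502


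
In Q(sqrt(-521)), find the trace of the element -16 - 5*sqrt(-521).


Tr(a + b*sqrt(d)) = (a + b*sqrt(d)) + (a - b*sqrt(d)) = 2a
= 2 * (-16)
= -32

-32


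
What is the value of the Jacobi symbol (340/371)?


Compute (340/371) via quadratic reciprocity:
  pull out 2: (2/371) = -1  (since 371 mod 8 = 3)
  pull out 2: (2/371) = -1  (since 371 mod 8 = 3)
  reciprocity: (85/371) -> +(371/85)
  reduce: (31/85)
  reciprocity: (31/85) -> +(85/31)
  reduce: (23/31)
  reciprocity: (23/31) -> -(31/23)
  reduce: (8/23)
  pull out 2: (2/23) = +1  (since 23 mod 8 = 7)
  pull out 2: (2/23) = +1  (since 23 mod 8 = 7)
  pull out 2: (2/23) = +1  (since 23 mod 8 = 7)
  (1/23) = 1
Product of signs = -1

-1


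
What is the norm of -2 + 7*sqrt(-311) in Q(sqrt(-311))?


N(a + b*sqrt(d)) = a^2 - d*b^2
= (-2)^2 - (-311)*(7)^2
= 4 + 15239
= 15243

15243


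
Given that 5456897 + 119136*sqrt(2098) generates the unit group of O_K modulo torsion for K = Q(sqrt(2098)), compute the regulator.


epsilon = 5456897 + 119136*sqrt(2098)
= 1.0914e+07
R = ln(1.0914e+07)
= 16.2055

16.2055


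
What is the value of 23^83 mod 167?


p = 167 is prime and the exponent is (p-1)/2 = 83, so by Euler's criterion 23^83 = (23/167) = +1 or -1 mod 167.
Compute by square-and-multiply:
  83 = 64 + 16 + 2 + 1 (binary 1010011)
  Repeated squaring mod 167: 23^1 = 23, 23^2 = 28, 23^4 = 116, 23^8 = 96, 23^16 = 31, 23^32 = 126, 23^64 = 11
  23^83 = 23^64 * 23^16 * 23^2 * 23^1 = 11 * 31 * 28 * 23 mod 167
    11 * 31 = 341 = 7 mod 167
    7 * 28 = 196 = 29 mod 167
    29 * 23 = 667 = 166 mod 167
  23^83 = 166 mod 167
Result 166 = p - 1 = -1 mod 167: 23 is a quadratic non-residue mod 167. As a residue in [0, p-1] the value is 166.
23^83 mod 167 = 166

166


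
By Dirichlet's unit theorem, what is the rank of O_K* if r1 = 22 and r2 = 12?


By Dirichlet's unit theorem:
rank = r1 + r2 - 1
= 22 + 12 - 1
= 33

33


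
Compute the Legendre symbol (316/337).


p = 337 is prime, so compute (316/337) with the reciprocity algorithm (Jacobi-symbol steps: pull out 2s via (2/n), flip via reciprocity, reduce):
  pull out 2: (2/337) = +1  (since 337 mod 8 = 1)
  pull out 2: (2/337) = +1  (since 337 mod 8 = 1)
  reciprocity: (79/337) -> +(337/79)
  reduce: (21/79)
  reciprocity: (21/79) -> +(79/21)
  reduce: (16/21)
  pull out 2: (2/21) = -1  (since 21 mod 8 = 5)
  pull out 2: (2/21) = -1  (since 21 mod 8 = 5)
  pull out 2: (2/21) = -1  (since 21 mod 8 = 5)
  pull out 2: (2/21) = -1  (since 21 mod 8 = 5)
  (1/21) = 1
Product of signs = 1
(316/337) = 1

1


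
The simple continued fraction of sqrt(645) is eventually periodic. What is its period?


Run the CF algorithm for sqrt(645).
a_0 = floor(sqrt(645)) = 25; set m_0=0, q_0=1.
Recurrence: m' = q*a - m,  q' = (d - m'^2)/q,  a' = floor((a_0 + m')/q').
  step 1: m=25, q=20, a=2
  step 2: m=15, q=21, a=1
  step 3: m=6, q=29, a=1
  step 4: m=23, q=4, a=12
  step 5: m=25, q=5, a=10
  step 6: m=25, q=4, a=12
  step 7: m=23, q=29, a=1
  step 8: m=6, q=21, a=1
  step 9: m=15, q=20, a=2
  step 10: m=25, q=1, a=50
a_10 = 2*a_0 = 50, so the period closes here.
sqrt(645) = [25; 2, 1, 1, 12, 10, 12, 1, 1, 2, 50]
Period length = 10

10


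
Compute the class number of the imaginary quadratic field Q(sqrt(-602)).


K = Q(sqrt(-602)). d mod 4 = 2, so D = disc(K) = 4d = -2408
h(K) equals the number of primitive reduced positive-definite forms (a, b, c) = a*x^2 + b*x*y + c*y^2 with b^2 - 4ac = D,
where reduced means |b| <= a <= c, with b >= 0 whenever |b| = a or a = c, and primitive means gcd(a, b, c) = 1.
Reduced forces 3a^2 <= |D| = 2408, so 1 <= a <= 28; b must have the parity of D, and c = (b^2 - D)/(4a) must be an integer >= a.
Enumerate a = 1..28, b in [-a, a]:
  a=1: (1, 0, 602)  [1]
  a=2: (2, 0, 301)  [1]
  a=3: (3, -2, 201), (3, 2, 201)  [2]
  a=4..5: none
  a=6: (6, -4, 101), (6, 4, 101)  [2]
  a=7: (7, 0, 86)  [1]
  a=8: none
  a=9: (9, -2, 67), (9, 2, 67)  [2]
  a=10: none
  a=11: (11, -10, 57), (11, 10, 57)  [2]
  a=12: none
  a=13: (13, -6, 47), (13, 6, 47)  [2]
  a=14: (14, 0, 43)  [1]
  a=15..17: none
  a=18: (18, -16, 37), (18, 16, 37)  [2]
  a=19: (19, -10, 33), (19, 10, 33)  [2]
  a=20: none
  a=21: (21, -14, 31), (21, 14, 31)  [2]
  a=22: (22, -12, 29), (22, 12, 29)  [2]
  a=23..25: none
  a=26: (26, -20, 27), (26, 20, 27)  [2]
  a=27..28: none
Total reduced forms: 1 + 1 + 2 + 2 + 1 + 2 + 2 + 2 + 1 + 2 + 2 + 2 + 2 + 2 = 24
h = 24

24


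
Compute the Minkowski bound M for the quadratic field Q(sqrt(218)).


d = 218, d mod 4 = 2, so disc(K) = 4d = 872; |disc(K)| = 872
Real quadratic field, so n = 2, s = r2 = 0, r1 = 2
M = (n!/n^n) * (4/pi)^s * sqrt(|disc(K)|) = (2!/2^2) * (4/pi)^0 * sqrt(872)
= 0.5 * 1.000000 * 29.529646
= 14.7648

14.7648


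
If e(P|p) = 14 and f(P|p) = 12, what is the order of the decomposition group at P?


|D_P| = e * f
= 14 * 12
= 168

168


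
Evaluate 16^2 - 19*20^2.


x^2 - d*y^2
= 16^2 - 19*20^2
= 256 - 7600
= -7344

-7344


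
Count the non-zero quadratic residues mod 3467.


For prime p, the number of non-zero quadratic residues is (p-1)/2.
= (3467-1)/2
= 1733

1733


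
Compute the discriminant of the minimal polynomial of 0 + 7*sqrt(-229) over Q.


The element 0 + 7*sqrt(-229) has minimal polynomial:
x^2 + 0*x + 11221
Discriminant = (0)^2 - 4*(11221)
= 0 - 44884
= -44884

-44884


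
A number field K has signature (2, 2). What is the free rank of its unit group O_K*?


By Dirichlet's unit theorem:
rank = r1 + r2 - 1
= 2 + 2 - 1
= 3

3


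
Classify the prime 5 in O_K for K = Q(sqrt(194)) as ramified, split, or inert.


K = Q(sqrt(194)). Since d mod 4 = 2, disc(K) = 776.
Check p | disc: 776 mod 5 = 1.
p does not divide disc. Compute Legendre symbol (d/p):
4^((5-1)/2) mod 5 = 1
(d/p) = 1, so p splits: (p) = P*P' with e=1, f=1, g=2.
Therefore p is split.

split


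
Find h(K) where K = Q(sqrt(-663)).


K = Q(sqrt(-663)). d mod 4 = 1, so D = disc(K) = d = -663
h(K) equals the number of primitive reduced positive-definite forms (a, b, c) = a*x^2 + b*x*y + c*y^2 with b^2 - 4ac = D,
where reduced means |b| <= a <= c, with b >= 0 whenever |b| = a or a = c, and primitive means gcd(a, b, c) = 1.
Reduced forces 3a^2 <= |D| = 663, so 1 <= a <= 14; b must have the parity of D, and c = (b^2 - D)/(4a) must be an integer >= a.
Enumerate a = 1..14, b in [-a, a]:
  a=1: (1, 1, 166)  [1]
  a=2: (2, -1, 83), (2, 1, 83)  [2]
  a=3: (3, 3, 56)  [1]
  a=4: (4, -3, 42), (4, 3, 42)  [2]
  a=5: none
  a=6: (6, -3, 28), (6, 3, 28)  [2]
  a=7: (7, -3, 24), (7, 3, 24)  [2]
  a=8: (8, -3, 21), (8, 3, 21)  [2]
  a=9..11: none
  a=12: (12, -3, 14), (12, 3, 14)  [2]
  a=13: (13, 13, 16)  [1]
  a=14: (14, 11, 14)  [1]
Total reduced forms: 1 + 2 + 1 + 2 + 2 + 2 + 2 + 2 + 1 + 1 = 16
h = 16

16


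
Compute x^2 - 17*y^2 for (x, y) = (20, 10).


x^2 - d*y^2
= 20^2 - 17*10^2
= 400 - 1700
= -1300

-1300


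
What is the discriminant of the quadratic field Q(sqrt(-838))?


For K = Q(sqrt(d)) with d squarefree: disc(K) = d if d = 1 mod 4, and disc(K) = 4d if d = 2 or 3 mod 4.
Here d = -838, and d mod 4 = 2.
d = 2 mod 4, not 1 (O_K = Z[sqrt(d)]), so disc(K) = 4d = 4 * (-838) = -3352

-3352


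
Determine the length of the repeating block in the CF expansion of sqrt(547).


Run the CF algorithm for sqrt(547).
a_0 = floor(sqrt(547)) = 23; set m_0=0, q_0=1.
Recurrence: m' = q*a - m,  q' = (d - m'^2)/q,  a' = floor((a_0 + m')/q').
  step 1: m=23, q=18, a=2
  step 2: m=13, q=21, a=1
  step 3: m=8, q=23, a=1
  step 4: m=15, q=14, a=2
  step 5: m=13, q=27, a=1
  step 6: m=14, q=13, a=2
  step 7: m=12, q=31, a=1
  step 8: m=19, q=6, a=7
  step 9: m=23, q=3, a=15
  step 10: m=22, q=21, a=2
  step 11: m=20, q=7, a=6
  step 12: m=22, q=9, a=5
  step 13: m=23, q=2, a=23
  step 14: m=23, q=9, a=5
  step 15: m=22, q=7, a=6
  step 16: m=20, q=21, a=2
  step 17: m=22, q=3, a=15
  step 18: m=23, q=6, a=7
  step 19: m=19, q=31, a=1
  step 20: m=12, q=13, a=2
  step 21: m=14, q=27, a=1
  step 22: m=13, q=14, a=2
  step 23: m=15, q=23, a=1
  step 24: m=8, q=21, a=1
  step 25: m=13, q=18, a=2
  step 26: m=23, q=1, a=46
a_26 = 2*a_0 = 46, so the period closes here.
sqrt(547) = [23; 2, 1, 1, 2, 1, 2, 1, 7, 15, 2, 6, 5, 23, 5, 6, 2, 15, 7, 1, 2, 1, 2, 1, 1, 2, 46]
Period length = 26

26


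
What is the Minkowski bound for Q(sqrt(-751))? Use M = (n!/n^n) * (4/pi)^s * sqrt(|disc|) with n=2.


d = -751, d mod 4 = 1, so disc(K) = d = -751; |disc(K)| = 751
Imaginary quadratic field, so n = 2, s = r2 = 1, r1 = 0
M = (n!/n^n) * (4/pi)^s * sqrt(|disc(K)|) = (2!/2^2) * (4/pi)^1 * sqrt(751)
= 0.5 * 1.273240 * 27.404379
= 17.4462

17.4462


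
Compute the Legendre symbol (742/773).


p = 773 is prime, so compute (742/773) with the reciprocity algorithm (Jacobi-symbol steps: pull out 2s via (2/n), flip via reciprocity, reduce):
  pull out 2: (2/773) = -1  (since 773 mod 8 = 5)
  reciprocity: (371/773) -> +(773/371)
  reduce: (31/371)
  reciprocity: (31/371) -> -(371/31)
  reduce: (30/31)
  pull out 2: (2/31) = +1  (since 31 mod 8 = 7)
  reciprocity: (15/31) -> -(31/15)
  reduce: (1/15)
  (1/15) = 1
Product of signs = -1
(742/773) = -1

-1


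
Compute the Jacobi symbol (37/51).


Compute (37/51) via quadratic reciprocity:
  reciprocity: (37/51) -> +(51/37)
  reduce: (14/37)
  pull out 2: (2/37) = -1  (since 37 mod 8 = 5)
  reciprocity: (7/37) -> +(37/7)
  reduce: (2/7)
  pull out 2: (2/7) = +1  (since 7 mod 8 = 7)
  (1/7) = 1
Product of signs = -1

-1


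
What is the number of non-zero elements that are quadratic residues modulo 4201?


For prime p, the number of non-zero quadratic residues is (p-1)/2.
= (4201-1)/2
= 2100

2100


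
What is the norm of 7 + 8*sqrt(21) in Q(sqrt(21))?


N(a + b*sqrt(d)) = a^2 - d*b^2
= (7)^2 - (21)*(8)^2
= 49 - 1344
= -1295

-1295


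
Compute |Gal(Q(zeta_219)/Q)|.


|Gal(Q(zeta_219)/Q)| = phi(219)
= 144

144


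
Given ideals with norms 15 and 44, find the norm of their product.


N(IJ) = N(I) * N(J)
= 15 * 44
= 660

660


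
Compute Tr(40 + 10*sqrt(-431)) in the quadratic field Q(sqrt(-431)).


Tr(a + b*sqrt(d)) = (a + b*sqrt(d)) + (a - b*sqrt(d)) = 2a
= 2 * (40)
= 80

80


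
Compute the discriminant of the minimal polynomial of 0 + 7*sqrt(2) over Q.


The element 0 + 7*sqrt(2) has minimal polynomial:
x^2 + 0*x - 98
Discriminant = (0)^2 - 4*(-98)
= 0 + 392
= 392

392


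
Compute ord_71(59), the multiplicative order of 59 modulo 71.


We want ord_71(59), the smallest k >= 1 with 59^k = 1 mod 71.
n = 71 = 71, phi(71) = 70; the order divides phi(n).
Divisors of 70: 1, 2, 5, 7, 10, 14, 35, 70
Repeated squaring mod 71: 59^1 = 59, 59^2 = 2, 59^4 = 4, 59^8 = 16, 59^16 = 43, 59^32 = 3, 59^64 = 9
Test divisors in increasing order:
  k=1: 59^1 = 59 mod 71
  k=2: 59^2 = 2 mod 71
  k=5: 59^5 = 4 * 59 = 23 mod 71
  k=7: 59^7 = 4 * 2 * 59 = 46 mod 71
  k=10: 59^10 = 16 * 2 = 32 mod 71
  k=14: 59^14 = 16 * 4 * 2 = 57 mod 71
  k=35: 59^35 = 3 * 2 * 59 = 70 mod 71
  k=70: 59^70 = 9 * 4 * 2 = 1 mod 71  <- first divisor giving 1
Order = 70

70


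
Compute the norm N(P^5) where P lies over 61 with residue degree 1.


N(P^a) = p^(a*f)
= 61^(5*1)
= 61^5
= 844596301

844596301


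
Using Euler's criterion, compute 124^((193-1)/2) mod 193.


p = 193 is prime and the exponent is (p-1)/2 = 96, so by Euler's criterion 124^96 = (124/193) = +1 or -1 mod 193.
Compute by square-and-multiply:
  96 = 64 + 32 (binary 1100000)
  Repeated squaring mod 193: 124^1 = 124, 124^2 = 129, 124^4 = 43, 124^8 = 112, 124^16 = 192, 124^32 = 1, 124^64 = 1
  124^96 = 124^64 * 124^32 = 1 * 1 mod 193
    1 * 1 = 1 = 1 mod 193
  124^96 = 1 mod 193
Result 1: 124 is a quadratic residue mod 193.
124^96 mod 193 = 1

1


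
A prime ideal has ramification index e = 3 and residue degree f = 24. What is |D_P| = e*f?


|D_P| = e * f
= 3 * 24
= 72

72


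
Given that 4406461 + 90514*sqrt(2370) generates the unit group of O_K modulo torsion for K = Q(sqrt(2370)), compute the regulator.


epsilon = 4406461 + 90514*sqrt(2370)
= 8.8129e+06
R = ln(8.8129e+06)
= 15.9917

15.9917


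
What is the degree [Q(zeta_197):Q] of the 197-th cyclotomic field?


The degree equals Euler's totient phi(197).
197 = 197
phi(197) = 196

196


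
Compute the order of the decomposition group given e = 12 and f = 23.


|D_P| = e * f
= 12 * 23
= 276

276


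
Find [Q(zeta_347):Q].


The degree equals Euler's totient phi(347).
347 = 347
phi(347) = 346

346


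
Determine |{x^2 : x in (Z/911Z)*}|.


For prime p, the number of non-zero quadratic residues is (p-1)/2.
= (911-1)/2
= 455

455


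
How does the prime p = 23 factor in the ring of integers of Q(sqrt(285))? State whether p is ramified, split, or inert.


K = Q(sqrt(285)). Since d mod 4 = 1, disc(K) = 285.
Check p | disc: 285 mod 23 = 9.
p does not divide disc. Compute Legendre symbol (d/p):
9^((23-1)/2) mod 23 = 1
(d/p) = 1, so p splits: (p) = P*P' with e=1, f=1, g=2.
Therefore p is split.

split


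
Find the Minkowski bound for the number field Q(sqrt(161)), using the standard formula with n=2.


d = 161, d mod 4 = 1, so disc(K) = d = 161; |disc(K)| = 161
Real quadratic field, so n = 2, s = r2 = 0, r1 = 2
M = (n!/n^n) * (4/pi)^s * sqrt(|disc(K)|) = (2!/2^2) * (4/pi)^0 * sqrt(161)
= 0.5 * 1.000000 * 12.688578
= 6.3443

6.3443


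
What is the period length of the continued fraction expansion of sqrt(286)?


Run the CF algorithm for sqrt(286).
a_0 = floor(sqrt(286)) = 16; set m_0=0, q_0=1.
Recurrence: m' = q*a - m,  q' = (d - m'^2)/q,  a' = floor((a_0 + m')/q').
  step 1: m=16, q=30, a=1
  step 2: m=14, q=3, a=10
  step 3: m=16, q=10, a=3
  step 4: m=14, q=9, a=3
  step 5: m=13, q=13, a=2
  step 6: m=13, q=9, a=3
  step 7: m=14, q=10, a=3
  step 8: m=16, q=3, a=10
  step 9: m=14, q=30, a=1
  step 10: m=16, q=1, a=32
a_10 = 2*a_0 = 32, so the period closes here.
sqrt(286) = [16; 1, 10, 3, 3, 2, 3, 3, 10, 1, 32]
Period length = 10

10


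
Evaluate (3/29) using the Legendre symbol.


p = 29 is prime, so compute (3/29) with the reciprocity algorithm (Jacobi-symbol steps: pull out 2s via (2/n), flip via reciprocity, reduce):
  reciprocity: (3/29) -> +(29/3)
  reduce: (2/3)
  pull out 2: (2/3) = -1  (since 3 mod 8 = 3)
  (1/3) = 1
Product of signs = -1
(3/29) = -1

-1


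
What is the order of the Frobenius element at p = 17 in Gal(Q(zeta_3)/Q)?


The Frobenius at p in Gal(Q(zeta_n)/Q) = (Z/nZ)* is the class of p, so its order is ord_3(17), the smallest k >= 1 with 17^k = 1 mod 3.
n = 3 = 3, phi(3) = 2; the order divides phi(n).
Divisors of 2: 1, 2
Repeated squaring mod 3: 17^1 = 2, 17^2 = 1
Test divisors in increasing order:
  k=1: 17^1 = 2 mod 3
  k=2: 17^2 = 1 mod 3  <- first divisor giving 1
Order = 2

2


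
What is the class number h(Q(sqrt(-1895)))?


K = Q(sqrt(-1895)). d mod 4 = 1, so D = disc(K) = d = -1895
h(K) equals the number of primitive reduced positive-definite forms (a, b, c) = a*x^2 + b*x*y + c*y^2 with b^2 - 4ac = D,
where reduced means |b| <= a <= c, with b >= 0 whenever |b| = a or a = c, and primitive means gcd(a, b, c) = 1.
Reduced forces 3a^2 <= |D| = 1895, so 1 <= a <= 25; b must have the parity of D, and c = (b^2 - D)/(4a) must be an integer >= a.
Enumerate a = 1..25, b in [-a, a]:
  a=1: (1, 1, 474)  [1]
  a=2: (2, -1, 237), (2, 1, 237)  [2]
  a=3: (3, -1, 158), (3, 1, 158)  [2]
  a=4: (4, -3, 119), (4, 3, 119)  [2]
  a=5: (5, 5, 96)  [1]
  a=6: (6, -5, 80), (6, -1, 79), (6, 1, 79), (6, 5, 80)  [4]
  a=7: (7, -3, 68), (7, 3, 68)  [2]
  a=8: (8, -5, 60), (8, 5, 60)  [2]
  a=9: (9, -7, 54), (9, 7, 54)  [2]
  a=10: (10, -5, 48), (10, 5, 48)  [2]
  a=11: none
  a=12: (12, -11, 42), (12, -5, 40), (12, 5, 40), (12, 11, 42)  [4]
  a=13: (13, -9, 38), (13, 9, 38)  [2]
  a=14: (14, -11, 36), (14, -3, 34), (14, 3, 34), (14, 11, 36)  [4]
  a=15: (15, -5, 32), (15, 5, 32)  [2]
  a=16: (16, -5, 30), (16, 5, 30)  [2]
  a=17: (17, -3, 28), (17, 3, 28)  [2]
  a=18: (18, -11, 28), (18, -7, 27), (18, 7, 27), (18, 11, 28)  [4]
  a=19: (19, -9, 26), (19, 9, 26)  [2]
  a=20: (20, -5, 24), (20, 5, 24)  [2]
  a=21: (21, -17, 26), (21, -11, 24), (21, 11, 24), (21, 17, 26)  [4]
  a=22..25: none
Total reduced forms: 1 + 2 + 2 + 2 + 1 + 4 + 2 + 2 + 2 + 2 + 4 + 2 + 4 + 2 + 2 + 2 + 4 + 2 + 2 + 4 = 48
h = 48

48
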